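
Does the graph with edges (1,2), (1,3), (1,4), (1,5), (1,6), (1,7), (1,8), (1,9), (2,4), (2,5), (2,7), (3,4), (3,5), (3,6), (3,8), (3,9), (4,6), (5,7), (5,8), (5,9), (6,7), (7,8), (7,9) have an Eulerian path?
Yes — and in fact it has an Eulerian circuit (the graph is connected and all 9 vertices have even degree)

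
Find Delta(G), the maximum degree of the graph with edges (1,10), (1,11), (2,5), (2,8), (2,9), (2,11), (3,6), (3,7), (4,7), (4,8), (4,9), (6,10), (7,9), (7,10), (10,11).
4 (attained at vertices 2, 7, 10)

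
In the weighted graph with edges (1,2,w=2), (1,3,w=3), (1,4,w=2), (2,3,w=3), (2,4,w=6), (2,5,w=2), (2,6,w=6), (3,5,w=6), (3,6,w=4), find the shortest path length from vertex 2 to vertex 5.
2 (path: 2 -> 5; weights 2 = 2)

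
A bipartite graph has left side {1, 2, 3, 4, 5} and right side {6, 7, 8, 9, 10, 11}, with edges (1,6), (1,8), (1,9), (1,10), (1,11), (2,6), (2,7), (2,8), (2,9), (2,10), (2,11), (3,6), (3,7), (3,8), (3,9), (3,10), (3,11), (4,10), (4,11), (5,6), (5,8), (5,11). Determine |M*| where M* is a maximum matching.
5 (matching: (1,9), (2,10), (3,7), (4,11), (5,8); upper bound min(|L|,|R|) = min(5,6) = 5)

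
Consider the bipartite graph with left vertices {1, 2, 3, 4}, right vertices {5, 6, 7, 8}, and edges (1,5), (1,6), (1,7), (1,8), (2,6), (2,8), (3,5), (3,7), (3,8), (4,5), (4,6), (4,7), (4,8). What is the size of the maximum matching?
4 (matching: (1,8), (2,6), (3,7), (4,5); upper bound min(|L|,|R|) = min(4,4) = 4)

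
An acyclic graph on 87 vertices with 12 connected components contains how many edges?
75 (Each of the 12 component trees on V_i vertices has V_i - 1 edges; summing gives V - C = 87 - 12 = 75)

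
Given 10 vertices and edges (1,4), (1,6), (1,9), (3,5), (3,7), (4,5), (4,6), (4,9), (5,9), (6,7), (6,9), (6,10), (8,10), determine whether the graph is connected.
No, it has 2 components: {1, 3, 4, 5, 6, 7, 8, 9, 10}, {2}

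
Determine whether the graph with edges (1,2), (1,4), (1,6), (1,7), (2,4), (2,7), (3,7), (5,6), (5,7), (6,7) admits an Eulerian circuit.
No (4 vertices have odd degree: {2, 3, 6, 7}; Eulerian circuit requires 0)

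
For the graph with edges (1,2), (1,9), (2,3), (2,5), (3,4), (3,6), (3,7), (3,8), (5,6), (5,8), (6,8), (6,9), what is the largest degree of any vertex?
5 (attained at vertex 3)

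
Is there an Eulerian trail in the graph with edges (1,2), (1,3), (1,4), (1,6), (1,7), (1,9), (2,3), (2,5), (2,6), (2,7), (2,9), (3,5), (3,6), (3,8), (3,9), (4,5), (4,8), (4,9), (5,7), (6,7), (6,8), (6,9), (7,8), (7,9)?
Yes — and in fact it has an Eulerian circuit (the graph is connected and all 9 vertices have even degree)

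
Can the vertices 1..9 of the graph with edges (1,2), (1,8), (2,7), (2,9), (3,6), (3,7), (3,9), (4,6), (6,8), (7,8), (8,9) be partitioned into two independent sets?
Yes. Partition: {1, 5, 6, 7, 9}, {2, 3, 4, 8}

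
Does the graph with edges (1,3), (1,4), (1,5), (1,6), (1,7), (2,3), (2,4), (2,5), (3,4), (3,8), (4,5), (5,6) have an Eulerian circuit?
No (4 vertices have odd degree: {1, 2, 7, 8}; Eulerian circuit requires 0)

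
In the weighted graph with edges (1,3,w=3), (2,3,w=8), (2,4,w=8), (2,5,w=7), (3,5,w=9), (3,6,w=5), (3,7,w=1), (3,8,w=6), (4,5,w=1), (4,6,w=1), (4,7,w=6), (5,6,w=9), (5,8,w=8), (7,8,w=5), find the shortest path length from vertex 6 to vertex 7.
6 (path: 6 -> 3 -> 7; weights 5 + 1 = 6)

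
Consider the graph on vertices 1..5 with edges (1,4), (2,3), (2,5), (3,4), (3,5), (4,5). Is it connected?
Yes (BFS from 1 visits [1, 4, 3, 5, 2] — all 5 vertices reached)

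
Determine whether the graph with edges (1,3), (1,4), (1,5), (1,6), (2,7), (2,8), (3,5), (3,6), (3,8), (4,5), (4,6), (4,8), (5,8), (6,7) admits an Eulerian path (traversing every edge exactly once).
Yes — and in fact it has an Eulerian circuit (the graph is connected and all 8 vertices have even degree)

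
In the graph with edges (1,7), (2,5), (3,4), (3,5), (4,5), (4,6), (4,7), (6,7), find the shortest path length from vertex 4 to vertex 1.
2 (path: 4 -> 7 -> 1, 2 edges)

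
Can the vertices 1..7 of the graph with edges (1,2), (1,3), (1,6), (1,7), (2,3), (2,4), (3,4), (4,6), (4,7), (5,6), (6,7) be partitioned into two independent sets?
No (odd cycle of length 3: 6 -> 1 -> 7 -> 6)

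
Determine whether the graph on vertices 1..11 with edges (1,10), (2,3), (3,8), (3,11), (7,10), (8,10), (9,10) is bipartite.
Yes. Partition: {1, 2, 4, 5, 6, 7, 8, 9, 11}, {3, 10}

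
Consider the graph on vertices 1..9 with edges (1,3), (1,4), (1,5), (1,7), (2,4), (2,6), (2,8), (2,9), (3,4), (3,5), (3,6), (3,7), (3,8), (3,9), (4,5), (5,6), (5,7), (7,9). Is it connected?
Yes (BFS from 1 visits [1, 3, 4, 5, 7, 6, 8, 9, 2] — all 9 vertices reached)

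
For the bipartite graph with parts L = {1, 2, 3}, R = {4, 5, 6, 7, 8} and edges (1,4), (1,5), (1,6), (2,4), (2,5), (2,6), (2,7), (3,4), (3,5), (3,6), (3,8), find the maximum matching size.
3 (matching: (1,6), (2,7), (3,8); upper bound min(|L|,|R|) = min(3,5) = 3)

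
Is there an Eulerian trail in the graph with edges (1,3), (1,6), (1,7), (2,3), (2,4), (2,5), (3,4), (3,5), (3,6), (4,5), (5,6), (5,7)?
No (6 vertices have odd degree: {1, 2, 3, 4, 5, 6}; Eulerian path requires 0 or 2)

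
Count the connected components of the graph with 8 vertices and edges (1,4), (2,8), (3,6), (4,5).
4 (components: {1, 4, 5}, {2, 8}, {3, 6}, {7})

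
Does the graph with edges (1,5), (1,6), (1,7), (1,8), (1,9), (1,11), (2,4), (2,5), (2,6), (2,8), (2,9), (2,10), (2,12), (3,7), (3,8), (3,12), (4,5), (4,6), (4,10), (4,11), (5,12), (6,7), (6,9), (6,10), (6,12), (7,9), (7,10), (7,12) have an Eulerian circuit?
No (6 vertices have odd degree: {2, 3, 4, 6, 8, 12}; Eulerian circuit requires 0)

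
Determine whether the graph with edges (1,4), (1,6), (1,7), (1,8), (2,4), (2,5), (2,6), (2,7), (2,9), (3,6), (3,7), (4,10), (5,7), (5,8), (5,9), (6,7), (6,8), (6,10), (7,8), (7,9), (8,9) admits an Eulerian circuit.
No (4 vertices have odd degree: {2, 4, 7, 8}; Eulerian circuit requires 0)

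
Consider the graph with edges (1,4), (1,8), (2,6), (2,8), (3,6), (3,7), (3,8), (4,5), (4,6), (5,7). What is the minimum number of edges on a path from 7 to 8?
2 (path: 7 -> 3 -> 8, 2 edges)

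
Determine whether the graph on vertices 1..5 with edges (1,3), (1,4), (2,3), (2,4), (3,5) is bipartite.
Yes. Partition: {1, 2, 5}, {3, 4}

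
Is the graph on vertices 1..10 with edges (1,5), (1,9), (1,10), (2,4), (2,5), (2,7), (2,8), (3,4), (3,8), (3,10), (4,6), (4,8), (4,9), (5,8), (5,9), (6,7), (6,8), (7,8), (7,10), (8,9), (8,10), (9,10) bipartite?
No (odd cycle of length 3: 10 -> 1 -> 9 -> 10)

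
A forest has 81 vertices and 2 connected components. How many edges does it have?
79 (Each of the 2 component trees on V_i vertices has V_i - 1 edges; summing gives V - C = 81 - 2 = 79)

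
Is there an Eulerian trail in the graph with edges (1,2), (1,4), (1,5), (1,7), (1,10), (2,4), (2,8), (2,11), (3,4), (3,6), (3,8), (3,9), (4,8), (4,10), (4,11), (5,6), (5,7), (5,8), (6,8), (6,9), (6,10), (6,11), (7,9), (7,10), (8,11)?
Yes (the graph is connected and exactly 2 vertices have odd degree: {1, 9}; any Eulerian path must start and end at those)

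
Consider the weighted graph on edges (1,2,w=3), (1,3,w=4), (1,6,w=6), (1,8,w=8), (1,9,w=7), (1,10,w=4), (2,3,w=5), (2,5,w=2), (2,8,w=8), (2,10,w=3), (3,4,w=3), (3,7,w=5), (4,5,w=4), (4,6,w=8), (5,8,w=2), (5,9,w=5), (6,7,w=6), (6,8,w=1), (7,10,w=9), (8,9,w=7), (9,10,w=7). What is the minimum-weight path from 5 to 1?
5 (path: 5 -> 2 -> 1; weights 2 + 3 = 5)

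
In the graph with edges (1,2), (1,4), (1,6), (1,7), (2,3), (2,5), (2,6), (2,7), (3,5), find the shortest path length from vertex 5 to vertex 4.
3 (path: 5 -> 2 -> 1 -> 4, 3 edges)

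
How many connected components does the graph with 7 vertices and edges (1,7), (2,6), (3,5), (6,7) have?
3 (components: {1, 2, 6, 7}, {3, 5}, {4})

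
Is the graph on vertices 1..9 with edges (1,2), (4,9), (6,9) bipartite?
Yes. Partition: {1, 3, 5, 7, 8, 9}, {2, 4, 6}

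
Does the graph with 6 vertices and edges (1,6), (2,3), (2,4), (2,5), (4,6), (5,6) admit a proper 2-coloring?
Yes. Partition: {1, 3, 4, 5}, {2, 6}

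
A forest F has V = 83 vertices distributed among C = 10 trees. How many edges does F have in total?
73 (Each of the 10 component trees on V_i vertices has V_i - 1 edges; summing gives V - C = 83 - 10 = 73)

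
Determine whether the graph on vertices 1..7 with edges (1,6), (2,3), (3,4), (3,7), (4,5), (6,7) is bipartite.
Yes. Partition: {1, 2, 4, 7}, {3, 5, 6}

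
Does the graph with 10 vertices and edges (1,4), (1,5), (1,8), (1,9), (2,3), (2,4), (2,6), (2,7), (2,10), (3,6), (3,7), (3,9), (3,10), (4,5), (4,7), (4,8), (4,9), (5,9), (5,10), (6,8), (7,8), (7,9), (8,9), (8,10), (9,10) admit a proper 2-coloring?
No (odd cycle of length 3: 9 -> 1 -> 4 -> 9)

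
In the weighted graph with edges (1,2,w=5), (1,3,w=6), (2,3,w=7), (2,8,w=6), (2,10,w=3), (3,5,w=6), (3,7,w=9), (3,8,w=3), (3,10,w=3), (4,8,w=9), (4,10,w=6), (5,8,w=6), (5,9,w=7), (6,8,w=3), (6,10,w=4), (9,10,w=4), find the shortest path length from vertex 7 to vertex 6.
15 (path: 7 -> 3 -> 8 -> 6; weights 9 + 3 + 3 = 15)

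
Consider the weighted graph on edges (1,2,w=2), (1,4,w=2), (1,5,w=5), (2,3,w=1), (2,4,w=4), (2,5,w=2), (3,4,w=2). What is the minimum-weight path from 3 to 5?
3 (path: 3 -> 2 -> 5; weights 1 + 2 = 3)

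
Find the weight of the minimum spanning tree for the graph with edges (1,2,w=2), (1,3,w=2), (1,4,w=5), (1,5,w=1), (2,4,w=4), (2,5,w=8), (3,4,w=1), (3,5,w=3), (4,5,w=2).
6 (MST edges: (1,2,w=2), (1,3,w=2), (1,5,w=1), (3,4,w=1); sum of weights 2 + 2 + 1 + 1 = 6)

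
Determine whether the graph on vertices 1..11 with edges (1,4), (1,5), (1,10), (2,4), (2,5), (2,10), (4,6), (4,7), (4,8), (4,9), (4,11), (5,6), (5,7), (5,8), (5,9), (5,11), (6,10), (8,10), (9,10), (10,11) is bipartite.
Yes. Partition: {1, 2, 3, 6, 7, 8, 9, 11}, {4, 5, 10}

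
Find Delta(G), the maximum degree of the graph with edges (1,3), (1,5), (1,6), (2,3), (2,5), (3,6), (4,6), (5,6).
4 (attained at vertex 6)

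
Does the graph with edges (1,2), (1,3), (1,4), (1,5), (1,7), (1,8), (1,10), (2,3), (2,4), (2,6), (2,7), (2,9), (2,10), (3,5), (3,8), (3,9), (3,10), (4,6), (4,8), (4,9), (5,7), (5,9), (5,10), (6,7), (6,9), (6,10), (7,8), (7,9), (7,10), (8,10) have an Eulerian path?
No (8 vertices have odd degree: {1, 2, 4, 5, 6, 7, 8, 10}; Eulerian path requires 0 or 2)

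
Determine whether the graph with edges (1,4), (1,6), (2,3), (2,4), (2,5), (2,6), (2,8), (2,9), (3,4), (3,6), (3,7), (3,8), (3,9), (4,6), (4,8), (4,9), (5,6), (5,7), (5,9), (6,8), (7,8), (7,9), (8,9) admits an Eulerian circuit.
Yes (the graph is connected and all 9 vertices have even degree)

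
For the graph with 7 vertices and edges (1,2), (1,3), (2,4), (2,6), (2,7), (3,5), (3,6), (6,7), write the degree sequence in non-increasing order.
[4, 3, 3, 2, 2, 1, 1] (degrees: deg(1)=2, deg(2)=4, deg(3)=3, deg(4)=1, deg(5)=1, deg(6)=3, deg(7)=2)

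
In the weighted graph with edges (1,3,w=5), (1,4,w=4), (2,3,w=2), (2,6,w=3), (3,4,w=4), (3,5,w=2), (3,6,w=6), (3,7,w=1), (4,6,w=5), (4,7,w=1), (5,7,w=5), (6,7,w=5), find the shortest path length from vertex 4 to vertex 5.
4 (path: 4 -> 7 -> 3 -> 5; weights 1 + 1 + 2 = 4)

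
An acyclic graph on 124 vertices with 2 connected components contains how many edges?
122 (Each of the 2 component trees on V_i vertices has V_i - 1 edges; summing gives V - C = 124 - 2 = 122)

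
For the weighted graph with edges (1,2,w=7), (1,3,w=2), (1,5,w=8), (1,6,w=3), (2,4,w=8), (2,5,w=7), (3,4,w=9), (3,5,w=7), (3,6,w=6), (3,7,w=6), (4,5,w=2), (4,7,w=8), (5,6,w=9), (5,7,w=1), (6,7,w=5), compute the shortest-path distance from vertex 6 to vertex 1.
3 (path: 6 -> 1; weights 3 = 3)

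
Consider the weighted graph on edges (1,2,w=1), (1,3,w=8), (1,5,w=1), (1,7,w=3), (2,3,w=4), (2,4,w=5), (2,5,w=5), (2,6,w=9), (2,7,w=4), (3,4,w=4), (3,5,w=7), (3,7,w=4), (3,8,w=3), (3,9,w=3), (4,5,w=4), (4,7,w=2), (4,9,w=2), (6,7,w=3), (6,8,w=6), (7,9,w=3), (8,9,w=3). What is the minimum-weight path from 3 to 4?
4 (path: 3 -> 4; weights 4 = 4)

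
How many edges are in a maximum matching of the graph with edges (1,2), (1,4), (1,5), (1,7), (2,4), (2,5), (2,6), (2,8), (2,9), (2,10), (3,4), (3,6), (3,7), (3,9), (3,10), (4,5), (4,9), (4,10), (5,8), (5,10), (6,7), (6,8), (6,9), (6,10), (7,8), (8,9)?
5 (matching: (1,4), (2,9), (3,6), (5,10), (7,8); upper bound floor(n/2) = floor(10/2) = 5)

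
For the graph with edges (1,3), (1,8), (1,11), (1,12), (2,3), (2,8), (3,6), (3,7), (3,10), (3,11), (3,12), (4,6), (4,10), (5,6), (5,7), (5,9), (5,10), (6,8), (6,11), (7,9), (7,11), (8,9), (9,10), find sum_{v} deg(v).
46 (handshake: sum of degrees = 2|E| = 2 x 23 = 46)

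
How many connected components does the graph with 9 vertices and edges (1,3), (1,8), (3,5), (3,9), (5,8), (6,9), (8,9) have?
4 (components: {1, 3, 5, 6, 8, 9}, {2}, {4}, {7})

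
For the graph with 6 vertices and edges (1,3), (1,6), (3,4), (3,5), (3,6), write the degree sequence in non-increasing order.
[4, 2, 2, 1, 1, 0] (degrees: deg(1)=2, deg(2)=0, deg(3)=4, deg(4)=1, deg(5)=1, deg(6)=2)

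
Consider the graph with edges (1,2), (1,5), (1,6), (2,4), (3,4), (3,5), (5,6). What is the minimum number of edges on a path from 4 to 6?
3 (path: 4 -> 3 -> 5 -> 6, 3 edges)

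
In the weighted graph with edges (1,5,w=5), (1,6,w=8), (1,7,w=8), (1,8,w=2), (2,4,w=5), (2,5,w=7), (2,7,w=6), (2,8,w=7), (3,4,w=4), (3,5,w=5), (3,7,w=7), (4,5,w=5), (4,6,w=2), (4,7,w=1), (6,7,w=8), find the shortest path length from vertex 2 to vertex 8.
7 (path: 2 -> 8; weights 7 = 7)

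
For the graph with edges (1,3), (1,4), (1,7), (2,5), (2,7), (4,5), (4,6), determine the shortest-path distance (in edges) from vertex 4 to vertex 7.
2 (path: 4 -> 1 -> 7, 2 edges)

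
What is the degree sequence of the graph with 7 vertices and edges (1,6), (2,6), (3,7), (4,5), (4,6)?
[3, 2, 1, 1, 1, 1, 1] (degrees: deg(1)=1, deg(2)=1, deg(3)=1, deg(4)=2, deg(5)=1, deg(6)=3, deg(7)=1)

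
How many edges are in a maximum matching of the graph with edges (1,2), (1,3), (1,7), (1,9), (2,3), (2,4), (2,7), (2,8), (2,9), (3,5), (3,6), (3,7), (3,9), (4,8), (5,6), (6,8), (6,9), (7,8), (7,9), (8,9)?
4 (matching: (1,7), (3,9), (4,8), (5,6); upper bound floor(n/2) = floor(9/2) = 4)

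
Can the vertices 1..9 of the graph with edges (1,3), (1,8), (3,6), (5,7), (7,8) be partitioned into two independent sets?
Yes. Partition: {1, 2, 4, 6, 7, 9}, {3, 5, 8}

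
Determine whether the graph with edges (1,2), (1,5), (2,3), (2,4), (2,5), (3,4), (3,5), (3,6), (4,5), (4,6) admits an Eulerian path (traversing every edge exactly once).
Yes — and in fact it has an Eulerian circuit (the graph is connected and all 6 vertices have even degree)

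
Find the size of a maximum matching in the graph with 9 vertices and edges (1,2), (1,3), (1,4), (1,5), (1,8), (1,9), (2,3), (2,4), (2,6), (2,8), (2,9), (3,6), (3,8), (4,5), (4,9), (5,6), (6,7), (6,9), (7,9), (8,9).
4 (matching: (1,5), (2,8), (4,9), (6,7); upper bound floor(n/2) = floor(9/2) = 4)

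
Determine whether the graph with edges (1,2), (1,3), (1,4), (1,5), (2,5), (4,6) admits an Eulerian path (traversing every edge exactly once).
Yes (the graph is connected and exactly 2 vertices have odd degree: {3, 6}; any Eulerian path must start and end at those)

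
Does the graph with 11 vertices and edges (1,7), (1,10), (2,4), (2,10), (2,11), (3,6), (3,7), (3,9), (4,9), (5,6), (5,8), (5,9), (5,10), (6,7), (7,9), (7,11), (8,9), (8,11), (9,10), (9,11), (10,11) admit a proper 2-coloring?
No (odd cycle of length 5: 11 -> 7 -> 1 -> 10 -> 2 -> 11)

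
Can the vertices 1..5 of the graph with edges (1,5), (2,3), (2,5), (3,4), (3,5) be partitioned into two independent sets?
No (odd cycle of length 3: 2 -> 5 -> 3 -> 2)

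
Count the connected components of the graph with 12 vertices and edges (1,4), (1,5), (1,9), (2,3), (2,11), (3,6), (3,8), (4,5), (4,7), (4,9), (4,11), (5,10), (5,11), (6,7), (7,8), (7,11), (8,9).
2 (components: {1, 2, 3, 4, 5, 6, 7, 8, 9, 10, 11}, {12})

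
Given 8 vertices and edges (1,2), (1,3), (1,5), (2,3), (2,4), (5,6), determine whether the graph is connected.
No, it has 3 components: {1, 2, 3, 4, 5, 6}, {7}, {8}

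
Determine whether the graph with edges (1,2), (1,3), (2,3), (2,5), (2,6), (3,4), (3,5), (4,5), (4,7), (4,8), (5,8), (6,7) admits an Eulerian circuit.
Yes (the graph is connected and all 8 vertices have even degree)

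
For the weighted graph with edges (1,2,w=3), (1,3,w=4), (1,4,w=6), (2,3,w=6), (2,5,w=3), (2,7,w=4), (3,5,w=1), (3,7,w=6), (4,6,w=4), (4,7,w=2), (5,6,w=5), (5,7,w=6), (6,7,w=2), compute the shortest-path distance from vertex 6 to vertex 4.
4 (path: 6 -> 4; weights 4 = 4)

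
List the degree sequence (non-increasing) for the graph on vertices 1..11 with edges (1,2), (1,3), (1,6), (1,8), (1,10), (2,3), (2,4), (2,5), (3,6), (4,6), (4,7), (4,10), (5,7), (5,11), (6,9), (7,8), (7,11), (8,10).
[5, 4, 4, 4, 4, 3, 3, 3, 3, 2, 1] (degrees: deg(1)=5, deg(2)=4, deg(3)=3, deg(4)=4, deg(5)=3, deg(6)=4, deg(7)=4, deg(8)=3, deg(9)=1, deg(10)=3, deg(11)=2)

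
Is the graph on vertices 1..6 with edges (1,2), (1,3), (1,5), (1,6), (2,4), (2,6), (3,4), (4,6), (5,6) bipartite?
No (odd cycle of length 3: 5 -> 1 -> 6 -> 5)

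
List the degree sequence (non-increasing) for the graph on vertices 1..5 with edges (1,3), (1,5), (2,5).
[2, 2, 1, 1, 0] (degrees: deg(1)=2, deg(2)=1, deg(3)=1, deg(4)=0, deg(5)=2)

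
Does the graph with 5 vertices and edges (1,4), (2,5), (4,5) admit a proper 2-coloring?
Yes. Partition: {1, 3, 5}, {2, 4}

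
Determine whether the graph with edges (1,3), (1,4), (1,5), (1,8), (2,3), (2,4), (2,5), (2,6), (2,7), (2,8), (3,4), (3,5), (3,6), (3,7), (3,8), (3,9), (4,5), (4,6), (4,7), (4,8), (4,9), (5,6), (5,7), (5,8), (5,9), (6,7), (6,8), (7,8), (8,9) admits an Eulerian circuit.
Yes (the graph is connected and all 9 vertices have even degree)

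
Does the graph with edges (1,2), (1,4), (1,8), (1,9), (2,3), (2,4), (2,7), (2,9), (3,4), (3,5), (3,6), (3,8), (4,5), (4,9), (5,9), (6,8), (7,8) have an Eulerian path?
No (4 vertices have odd degree: {2, 3, 4, 5}; Eulerian path requires 0 or 2)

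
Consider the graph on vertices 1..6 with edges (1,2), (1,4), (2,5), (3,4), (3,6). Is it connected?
Yes (BFS from 1 visits [1, 2, 4, 5, 3, 6] — all 6 vertices reached)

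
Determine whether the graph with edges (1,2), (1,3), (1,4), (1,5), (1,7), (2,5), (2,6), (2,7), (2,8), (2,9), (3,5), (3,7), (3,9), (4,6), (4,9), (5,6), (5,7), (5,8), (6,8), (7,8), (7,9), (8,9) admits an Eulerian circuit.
No (4 vertices have odd degree: {1, 4, 8, 9}; Eulerian circuit requires 0)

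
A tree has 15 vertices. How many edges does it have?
14 (A tree on V vertices has V - 1 edges, so 15 - 1 = 14)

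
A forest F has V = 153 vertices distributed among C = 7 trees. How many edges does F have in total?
146 (Each of the 7 component trees on V_i vertices has V_i - 1 edges; summing gives V - C = 153 - 7 = 146)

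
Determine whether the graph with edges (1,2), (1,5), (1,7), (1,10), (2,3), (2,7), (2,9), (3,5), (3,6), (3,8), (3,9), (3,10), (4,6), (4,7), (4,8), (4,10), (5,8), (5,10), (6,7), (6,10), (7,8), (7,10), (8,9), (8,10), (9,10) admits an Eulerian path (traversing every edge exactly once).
Yes — and in fact it has an Eulerian circuit (the graph is connected and all 10 vertices have even degree)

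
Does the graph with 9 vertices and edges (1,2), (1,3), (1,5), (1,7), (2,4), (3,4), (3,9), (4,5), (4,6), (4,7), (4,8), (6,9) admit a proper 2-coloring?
Yes. Partition: {1, 4, 9}, {2, 3, 5, 6, 7, 8}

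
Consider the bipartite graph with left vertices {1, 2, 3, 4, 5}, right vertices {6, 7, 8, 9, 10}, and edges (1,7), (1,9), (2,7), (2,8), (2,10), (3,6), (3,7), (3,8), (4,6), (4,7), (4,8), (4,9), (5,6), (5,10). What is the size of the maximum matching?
5 (matching: (1,9), (2,10), (3,8), (4,7), (5,6); upper bound min(|L|,|R|) = min(5,5) = 5)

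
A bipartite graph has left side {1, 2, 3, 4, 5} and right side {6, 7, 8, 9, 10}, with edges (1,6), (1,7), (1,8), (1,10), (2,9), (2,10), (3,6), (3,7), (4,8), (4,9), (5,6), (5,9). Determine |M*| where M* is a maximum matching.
5 (matching: (1,10), (2,9), (3,7), (4,8), (5,6); upper bound min(|L|,|R|) = min(5,5) = 5)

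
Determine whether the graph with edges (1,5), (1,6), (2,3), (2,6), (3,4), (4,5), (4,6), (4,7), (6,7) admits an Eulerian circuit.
Yes (the graph is connected and all 7 vertices have even degree)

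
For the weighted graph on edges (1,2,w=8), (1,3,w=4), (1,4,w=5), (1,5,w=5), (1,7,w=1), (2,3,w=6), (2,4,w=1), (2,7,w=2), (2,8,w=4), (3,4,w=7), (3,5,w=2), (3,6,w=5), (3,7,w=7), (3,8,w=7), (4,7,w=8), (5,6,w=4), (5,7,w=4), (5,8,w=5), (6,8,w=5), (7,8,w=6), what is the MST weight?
18 (MST edges: (1,3,w=4), (1,7,w=1), (2,4,w=1), (2,7,w=2), (2,8,w=4), (3,5,w=2), (5,6,w=4); sum of weights 4 + 1 + 1 + 2 + 4 + 2 + 4 = 18)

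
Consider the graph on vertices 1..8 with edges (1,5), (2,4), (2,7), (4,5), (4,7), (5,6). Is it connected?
No, it has 3 components: {1, 2, 4, 5, 6, 7}, {3}, {8}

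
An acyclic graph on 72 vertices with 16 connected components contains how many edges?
56 (Each of the 16 component trees on V_i vertices has V_i - 1 edges; summing gives V - C = 72 - 16 = 56)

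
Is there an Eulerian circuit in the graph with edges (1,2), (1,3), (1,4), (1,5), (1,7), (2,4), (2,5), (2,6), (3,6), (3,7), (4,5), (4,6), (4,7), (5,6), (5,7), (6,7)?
No (6 vertices have odd degree: {1, 3, 4, 5, 6, 7}; Eulerian circuit requires 0)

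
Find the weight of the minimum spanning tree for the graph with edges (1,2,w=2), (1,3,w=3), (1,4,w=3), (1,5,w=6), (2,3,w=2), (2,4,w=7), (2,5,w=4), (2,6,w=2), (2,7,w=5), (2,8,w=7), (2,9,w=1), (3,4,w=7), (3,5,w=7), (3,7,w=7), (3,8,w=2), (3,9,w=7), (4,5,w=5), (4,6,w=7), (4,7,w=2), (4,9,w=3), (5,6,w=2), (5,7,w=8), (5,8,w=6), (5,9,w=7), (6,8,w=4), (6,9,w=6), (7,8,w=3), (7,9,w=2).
15 (MST edges: (1,2,w=2), (2,3,w=2), (2,6,w=2), (2,9,w=1), (3,8,w=2), (4,7,w=2), (5,6,w=2), (7,9,w=2); sum of weights 2 + 2 + 2 + 1 + 2 + 2 + 2 + 2 = 15)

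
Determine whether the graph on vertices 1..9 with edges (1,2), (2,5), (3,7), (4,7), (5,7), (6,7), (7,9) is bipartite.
Yes. Partition: {1, 3, 4, 5, 6, 8, 9}, {2, 7}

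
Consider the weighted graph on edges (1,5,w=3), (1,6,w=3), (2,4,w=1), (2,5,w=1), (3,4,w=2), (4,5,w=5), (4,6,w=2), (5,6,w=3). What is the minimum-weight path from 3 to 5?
4 (path: 3 -> 4 -> 2 -> 5; weights 2 + 1 + 1 = 4)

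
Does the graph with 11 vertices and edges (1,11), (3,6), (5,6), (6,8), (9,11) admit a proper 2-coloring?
Yes. Partition: {1, 2, 3, 4, 5, 7, 8, 9, 10}, {6, 11}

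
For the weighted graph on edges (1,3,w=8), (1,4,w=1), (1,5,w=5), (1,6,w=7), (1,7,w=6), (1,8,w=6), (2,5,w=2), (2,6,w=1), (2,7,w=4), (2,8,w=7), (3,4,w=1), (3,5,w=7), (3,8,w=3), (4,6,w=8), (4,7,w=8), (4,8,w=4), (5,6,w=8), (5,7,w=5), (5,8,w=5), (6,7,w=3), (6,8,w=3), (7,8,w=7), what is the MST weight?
14 (MST edges: (1,4,w=1), (2,5,w=2), (2,6,w=1), (3,4,w=1), (3,8,w=3), (6,7,w=3), (6,8,w=3); sum of weights 1 + 2 + 1 + 1 + 3 + 3 + 3 = 14)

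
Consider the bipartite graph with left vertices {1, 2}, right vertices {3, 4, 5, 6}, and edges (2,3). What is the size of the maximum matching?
1 (matching: (2,3); upper bound min(|L|,|R|) = min(2,4) = 2)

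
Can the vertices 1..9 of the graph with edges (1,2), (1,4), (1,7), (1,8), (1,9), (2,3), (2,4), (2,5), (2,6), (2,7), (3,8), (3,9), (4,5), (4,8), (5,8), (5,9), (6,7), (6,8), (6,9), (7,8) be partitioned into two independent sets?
No (odd cycle of length 3: 8 -> 1 -> 7 -> 8)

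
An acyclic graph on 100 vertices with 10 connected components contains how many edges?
90 (Each of the 10 component trees on V_i vertices has V_i - 1 edges; summing gives V - C = 100 - 10 = 90)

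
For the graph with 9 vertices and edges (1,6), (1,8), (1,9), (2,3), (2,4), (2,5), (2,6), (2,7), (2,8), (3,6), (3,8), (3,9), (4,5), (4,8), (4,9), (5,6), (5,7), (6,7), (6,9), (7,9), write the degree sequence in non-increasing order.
[6, 6, 5, 4, 4, 4, 4, 4, 3] (degrees: deg(1)=3, deg(2)=6, deg(3)=4, deg(4)=4, deg(5)=4, deg(6)=6, deg(7)=4, deg(8)=4, deg(9)=5)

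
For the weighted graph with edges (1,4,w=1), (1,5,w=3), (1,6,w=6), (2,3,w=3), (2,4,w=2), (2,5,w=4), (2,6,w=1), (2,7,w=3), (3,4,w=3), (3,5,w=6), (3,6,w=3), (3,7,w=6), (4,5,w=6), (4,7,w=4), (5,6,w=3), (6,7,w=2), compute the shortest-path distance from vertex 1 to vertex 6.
4 (path: 1 -> 4 -> 2 -> 6; weights 1 + 2 + 1 = 4)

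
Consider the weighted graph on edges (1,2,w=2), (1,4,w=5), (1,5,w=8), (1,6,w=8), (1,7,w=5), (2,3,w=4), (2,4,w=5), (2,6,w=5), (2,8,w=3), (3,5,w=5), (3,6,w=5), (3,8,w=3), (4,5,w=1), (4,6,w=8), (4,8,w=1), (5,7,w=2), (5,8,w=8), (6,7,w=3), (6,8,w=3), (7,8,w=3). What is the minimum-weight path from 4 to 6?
4 (path: 4 -> 8 -> 6; weights 1 + 3 = 4)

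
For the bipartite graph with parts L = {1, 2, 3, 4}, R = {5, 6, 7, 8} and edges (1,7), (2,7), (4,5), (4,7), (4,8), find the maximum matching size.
2 (matching: (1,7), (4,8); upper bound min(|L|,|R|) = min(4,4) = 4)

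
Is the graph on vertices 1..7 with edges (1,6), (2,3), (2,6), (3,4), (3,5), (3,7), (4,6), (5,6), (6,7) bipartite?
Yes. Partition: {1, 2, 4, 5, 7}, {3, 6}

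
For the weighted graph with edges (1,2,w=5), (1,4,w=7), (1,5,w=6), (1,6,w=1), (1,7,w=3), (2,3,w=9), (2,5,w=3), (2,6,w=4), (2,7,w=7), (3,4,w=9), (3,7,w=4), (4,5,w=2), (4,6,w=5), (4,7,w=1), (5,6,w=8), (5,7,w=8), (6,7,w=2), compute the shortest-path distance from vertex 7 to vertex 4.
1 (path: 7 -> 4; weights 1 = 1)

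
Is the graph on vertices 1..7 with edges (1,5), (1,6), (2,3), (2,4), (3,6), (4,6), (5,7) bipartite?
Yes. Partition: {1, 3, 4, 7}, {2, 5, 6}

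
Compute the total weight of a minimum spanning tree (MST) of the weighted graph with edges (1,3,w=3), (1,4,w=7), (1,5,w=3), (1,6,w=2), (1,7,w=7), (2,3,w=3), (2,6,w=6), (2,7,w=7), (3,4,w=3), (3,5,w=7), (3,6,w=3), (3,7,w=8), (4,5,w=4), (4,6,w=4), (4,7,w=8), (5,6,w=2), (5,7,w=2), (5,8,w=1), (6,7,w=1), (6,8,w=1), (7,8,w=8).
14 (MST edges: (1,3,w=3), (1,6,w=2), (2,3,w=3), (3,4,w=3), (5,8,w=1), (6,7,w=1), (6,8,w=1); sum of weights 3 + 2 + 3 + 3 + 1 + 1 + 1 = 14)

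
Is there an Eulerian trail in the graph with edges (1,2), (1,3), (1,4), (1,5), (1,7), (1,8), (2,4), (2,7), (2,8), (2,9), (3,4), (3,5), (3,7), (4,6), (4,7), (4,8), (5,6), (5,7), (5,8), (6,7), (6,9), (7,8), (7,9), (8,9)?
Yes (the graph is connected and exactly 2 vertices have odd degree: {2, 5}; any Eulerian path must start and end at those)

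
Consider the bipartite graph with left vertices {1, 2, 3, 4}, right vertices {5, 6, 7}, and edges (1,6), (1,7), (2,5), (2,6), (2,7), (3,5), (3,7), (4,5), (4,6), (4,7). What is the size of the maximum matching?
3 (matching: (1,7), (2,6), (3,5); upper bound min(|L|,|R|) = min(4,3) = 3)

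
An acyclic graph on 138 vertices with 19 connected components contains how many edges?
119 (Each of the 19 component trees on V_i vertices has V_i - 1 edges; summing gives V - C = 138 - 19 = 119)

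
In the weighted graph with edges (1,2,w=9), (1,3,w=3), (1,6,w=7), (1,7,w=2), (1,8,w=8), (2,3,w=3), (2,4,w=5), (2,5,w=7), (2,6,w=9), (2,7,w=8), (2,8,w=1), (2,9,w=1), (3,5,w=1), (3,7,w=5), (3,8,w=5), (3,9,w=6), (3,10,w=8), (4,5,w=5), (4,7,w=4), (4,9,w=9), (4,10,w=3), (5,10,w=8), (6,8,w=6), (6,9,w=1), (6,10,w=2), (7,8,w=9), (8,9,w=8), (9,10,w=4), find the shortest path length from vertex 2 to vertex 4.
5 (path: 2 -> 4; weights 5 = 5)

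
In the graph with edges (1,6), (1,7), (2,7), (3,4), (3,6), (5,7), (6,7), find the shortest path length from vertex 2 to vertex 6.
2 (path: 2 -> 7 -> 6, 2 edges)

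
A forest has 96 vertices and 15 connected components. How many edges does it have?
81 (Each of the 15 component trees on V_i vertices has V_i - 1 edges; summing gives V - C = 96 - 15 = 81)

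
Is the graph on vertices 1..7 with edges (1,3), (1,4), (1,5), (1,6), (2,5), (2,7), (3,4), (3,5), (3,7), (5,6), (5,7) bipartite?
No (odd cycle of length 3: 5 -> 1 -> 3 -> 5)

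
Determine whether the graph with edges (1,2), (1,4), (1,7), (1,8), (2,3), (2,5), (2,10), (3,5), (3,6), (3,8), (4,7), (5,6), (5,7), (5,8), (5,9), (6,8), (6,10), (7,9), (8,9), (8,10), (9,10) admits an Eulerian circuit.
Yes (the graph is connected and all 10 vertices have even degree)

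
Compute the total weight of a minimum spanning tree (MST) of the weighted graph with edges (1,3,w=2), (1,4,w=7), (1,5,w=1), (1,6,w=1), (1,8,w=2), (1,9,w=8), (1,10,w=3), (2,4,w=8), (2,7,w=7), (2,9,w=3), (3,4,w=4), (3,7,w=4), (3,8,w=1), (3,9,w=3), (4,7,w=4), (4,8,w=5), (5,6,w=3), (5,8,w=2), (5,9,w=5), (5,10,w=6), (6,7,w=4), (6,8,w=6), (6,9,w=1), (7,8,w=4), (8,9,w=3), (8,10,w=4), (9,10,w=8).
20 (MST edges: (1,3,w=2), (1,5,w=1), (1,6,w=1), (1,10,w=3), (2,9,w=3), (3,4,w=4), (3,7,w=4), (3,8,w=1), (6,9,w=1); sum of weights 2 + 1 + 1 + 3 + 3 + 4 + 4 + 1 + 1 = 20)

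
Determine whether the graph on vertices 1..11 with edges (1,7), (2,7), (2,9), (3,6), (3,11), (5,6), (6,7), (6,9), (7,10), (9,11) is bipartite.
Yes. Partition: {1, 2, 4, 6, 8, 10, 11}, {3, 5, 7, 9}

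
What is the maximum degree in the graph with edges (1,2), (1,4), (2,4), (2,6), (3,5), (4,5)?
3 (attained at vertices 2, 4)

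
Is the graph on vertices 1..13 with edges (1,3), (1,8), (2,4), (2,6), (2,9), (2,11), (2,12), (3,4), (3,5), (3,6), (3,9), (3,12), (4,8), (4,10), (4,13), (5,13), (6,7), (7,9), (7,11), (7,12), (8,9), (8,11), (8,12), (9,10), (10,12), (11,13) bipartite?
Yes. Partition: {1, 4, 5, 6, 9, 11, 12}, {2, 3, 7, 8, 10, 13}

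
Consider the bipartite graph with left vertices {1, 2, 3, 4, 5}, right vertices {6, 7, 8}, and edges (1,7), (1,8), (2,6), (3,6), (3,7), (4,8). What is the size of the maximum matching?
3 (matching: (1,8), (2,6), (3,7); upper bound min(|L|,|R|) = min(5,3) = 3)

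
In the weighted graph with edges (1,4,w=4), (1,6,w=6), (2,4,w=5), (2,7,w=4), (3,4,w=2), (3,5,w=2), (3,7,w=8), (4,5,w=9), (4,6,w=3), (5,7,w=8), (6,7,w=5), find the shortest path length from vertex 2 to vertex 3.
7 (path: 2 -> 4 -> 3; weights 5 + 2 = 7)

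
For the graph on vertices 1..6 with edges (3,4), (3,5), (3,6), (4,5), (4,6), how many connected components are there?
3 (components: {1}, {2}, {3, 4, 5, 6})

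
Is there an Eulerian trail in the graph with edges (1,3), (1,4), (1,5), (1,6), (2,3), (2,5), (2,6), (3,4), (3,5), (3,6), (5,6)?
Yes (the graph is connected and exactly 2 vertices have odd degree: {2, 3}; any Eulerian path must start and end at those)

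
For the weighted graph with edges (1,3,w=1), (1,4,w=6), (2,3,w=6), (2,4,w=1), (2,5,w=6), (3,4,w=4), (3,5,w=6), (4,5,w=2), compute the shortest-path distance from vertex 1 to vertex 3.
1 (path: 1 -> 3; weights 1 = 1)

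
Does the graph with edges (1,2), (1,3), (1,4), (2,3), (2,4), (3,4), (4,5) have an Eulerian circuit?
No (4 vertices have odd degree: {1, 2, 3, 5}; Eulerian circuit requires 0)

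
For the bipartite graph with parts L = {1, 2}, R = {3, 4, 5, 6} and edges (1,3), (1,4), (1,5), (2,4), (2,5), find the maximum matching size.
2 (matching: (1,5), (2,4); upper bound min(|L|,|R|) = min(2,4) = 2)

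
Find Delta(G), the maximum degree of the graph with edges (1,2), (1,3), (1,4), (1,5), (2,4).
4 (attained at vertex 1)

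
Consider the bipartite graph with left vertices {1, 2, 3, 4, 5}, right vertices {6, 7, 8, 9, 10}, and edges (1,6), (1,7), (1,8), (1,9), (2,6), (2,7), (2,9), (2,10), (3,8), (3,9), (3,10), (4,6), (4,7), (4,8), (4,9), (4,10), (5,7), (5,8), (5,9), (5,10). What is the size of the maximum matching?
5 (matching: (1,9), (2,10), (3,8), (4,6), (5,7); upper bound min(|L|,|R|) = min(5,5) = 5)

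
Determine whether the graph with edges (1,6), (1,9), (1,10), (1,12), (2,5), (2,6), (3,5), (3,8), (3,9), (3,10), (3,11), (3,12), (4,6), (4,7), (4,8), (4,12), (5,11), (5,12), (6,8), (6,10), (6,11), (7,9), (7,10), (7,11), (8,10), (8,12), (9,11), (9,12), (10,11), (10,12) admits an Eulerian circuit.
No (4 vertices have odd degree: {8, 9, 10, 12}; Eulerian circuit requires 0)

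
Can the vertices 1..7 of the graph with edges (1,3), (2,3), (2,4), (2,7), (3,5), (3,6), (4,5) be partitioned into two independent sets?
Yes. Partition: {1, 2, 5, 6}, {3, 4, 7}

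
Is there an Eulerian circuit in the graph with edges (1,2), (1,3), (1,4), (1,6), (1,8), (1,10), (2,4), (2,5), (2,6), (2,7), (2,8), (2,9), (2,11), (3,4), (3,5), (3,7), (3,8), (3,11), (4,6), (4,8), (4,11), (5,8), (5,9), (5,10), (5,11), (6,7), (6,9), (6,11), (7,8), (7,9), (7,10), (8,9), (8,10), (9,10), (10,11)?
Yes (the graph is connected and all 11 vertices have even degree)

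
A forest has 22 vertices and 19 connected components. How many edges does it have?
3 (Each of the 19 component trees on V_i vertices has V_i - 1 edges; summing gives V - C = 22 - 19 = 3)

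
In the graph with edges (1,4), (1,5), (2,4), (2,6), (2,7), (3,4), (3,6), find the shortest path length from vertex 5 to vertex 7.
4 (path: 5 -> 1 -> 4 -> 2 -> 7, 4 edges)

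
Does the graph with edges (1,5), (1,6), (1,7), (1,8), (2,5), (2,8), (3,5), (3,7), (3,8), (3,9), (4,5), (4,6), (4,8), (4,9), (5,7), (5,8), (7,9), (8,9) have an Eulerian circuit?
Yes (the graph is connected and all 9 vertices have even degree)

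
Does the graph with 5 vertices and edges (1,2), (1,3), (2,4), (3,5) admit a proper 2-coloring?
Yes. Partition: {1, 4, 5}, {2, 3}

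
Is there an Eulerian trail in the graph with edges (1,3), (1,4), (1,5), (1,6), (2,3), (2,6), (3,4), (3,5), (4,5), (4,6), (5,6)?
Yes — and in fact it has an Eulerian circuit (the graph is connected and all 6 vertices have even degree)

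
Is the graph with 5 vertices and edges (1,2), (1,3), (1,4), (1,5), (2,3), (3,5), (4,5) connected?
Yes (BFS from 1 visits [1, 2, 3, 4, 5] — all 5 vertices reached)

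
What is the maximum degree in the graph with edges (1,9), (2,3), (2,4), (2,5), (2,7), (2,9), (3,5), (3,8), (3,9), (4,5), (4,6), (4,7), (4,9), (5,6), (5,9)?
5 (attained at vertices 2, 4, 5, 9)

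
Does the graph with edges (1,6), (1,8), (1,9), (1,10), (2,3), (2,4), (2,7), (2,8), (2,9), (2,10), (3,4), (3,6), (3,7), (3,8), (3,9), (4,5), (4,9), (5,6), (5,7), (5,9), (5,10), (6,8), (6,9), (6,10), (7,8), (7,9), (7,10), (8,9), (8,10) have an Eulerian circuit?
No (2 vertices have odd degree: {5, 8}; Eulerian circuit requires 0)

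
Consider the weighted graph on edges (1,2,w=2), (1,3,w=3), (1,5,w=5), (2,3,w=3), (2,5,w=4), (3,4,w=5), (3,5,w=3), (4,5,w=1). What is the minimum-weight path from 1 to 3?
3 (path: 1 -> 3; weights 3 = 3)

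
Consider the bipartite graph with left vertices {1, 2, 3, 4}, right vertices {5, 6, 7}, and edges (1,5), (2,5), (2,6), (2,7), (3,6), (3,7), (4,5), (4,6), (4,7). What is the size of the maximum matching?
3 (matching: (1,5), (2,7), (3,6); upper bound min(|L|,|R|) = min(4,3) = 3)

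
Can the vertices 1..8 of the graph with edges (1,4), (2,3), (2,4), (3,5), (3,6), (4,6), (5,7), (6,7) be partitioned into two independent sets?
Yes. Partition: {1, 2, 5, 6, 8}, {3, 4, 7}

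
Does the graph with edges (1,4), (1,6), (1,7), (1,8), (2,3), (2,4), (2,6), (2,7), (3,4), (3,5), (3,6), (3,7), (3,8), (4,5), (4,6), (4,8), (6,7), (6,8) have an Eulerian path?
Yes — and in fact it has an Eulerian circuit (the graph is connected and all 8 vertices have even degree)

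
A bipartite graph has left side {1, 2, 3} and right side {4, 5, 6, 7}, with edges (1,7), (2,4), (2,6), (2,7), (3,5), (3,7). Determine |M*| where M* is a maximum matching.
3 (matching: (1,7), (2,6), (3,5); upper bound min(|L|,|R|) = min(3,4) = 3)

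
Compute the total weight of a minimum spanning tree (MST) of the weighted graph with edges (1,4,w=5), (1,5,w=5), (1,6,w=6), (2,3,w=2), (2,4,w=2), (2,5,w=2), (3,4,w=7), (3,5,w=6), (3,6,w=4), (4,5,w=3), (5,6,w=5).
15 (MST edges: (1,5,w=5), (2,3,w=2), (2,4,w=2), (2,5,w=2), (3,6,w=4); sum of weights 5 + 2 + 2 + 2 + 4 = 15)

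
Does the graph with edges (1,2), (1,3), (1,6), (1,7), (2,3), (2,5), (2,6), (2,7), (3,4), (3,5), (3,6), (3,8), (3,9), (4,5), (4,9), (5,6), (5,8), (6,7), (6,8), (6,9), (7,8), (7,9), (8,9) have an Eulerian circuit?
No (8 vertices have odd degree: {2, 3, 4, 5, 6, 7, 8, 9}; Eulerian circuit requires 0)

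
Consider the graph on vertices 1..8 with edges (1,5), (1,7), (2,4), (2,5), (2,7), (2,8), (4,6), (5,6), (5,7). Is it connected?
No, it has 2 components: {1, 2, 4, 5, 6, 7, 8}, {3}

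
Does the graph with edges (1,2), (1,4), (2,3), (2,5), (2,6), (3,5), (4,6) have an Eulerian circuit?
Yes (the graph is connected and all 6 vertices have even degree)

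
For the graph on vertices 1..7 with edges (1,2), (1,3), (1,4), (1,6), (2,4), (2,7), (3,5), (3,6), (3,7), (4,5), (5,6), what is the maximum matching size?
3 (matching: (1,6), (3,7), (4,5); upper bound floor(n/2) = floor(7/2) = 3)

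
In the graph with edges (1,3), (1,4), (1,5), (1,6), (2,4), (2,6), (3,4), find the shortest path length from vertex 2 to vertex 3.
2 (path: 2 -> 4 -> 3, 2 edges)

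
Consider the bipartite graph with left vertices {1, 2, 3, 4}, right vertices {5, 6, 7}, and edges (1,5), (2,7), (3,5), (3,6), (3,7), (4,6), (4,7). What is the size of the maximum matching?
3 (matching: (1,5), (2,7), (3,6); upper bound min(|L|,|R|) = min(4,3) = 3)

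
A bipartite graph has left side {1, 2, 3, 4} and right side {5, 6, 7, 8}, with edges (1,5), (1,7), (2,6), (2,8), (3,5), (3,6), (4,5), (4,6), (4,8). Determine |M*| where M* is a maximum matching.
4 (matching: (1,7), (2,8), (3,6), (4,5); upper bound min(|L|,|R|) = min(4,4) = 4)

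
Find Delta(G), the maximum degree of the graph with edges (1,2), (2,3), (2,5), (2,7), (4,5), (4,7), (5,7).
4 (attained at vertex 2)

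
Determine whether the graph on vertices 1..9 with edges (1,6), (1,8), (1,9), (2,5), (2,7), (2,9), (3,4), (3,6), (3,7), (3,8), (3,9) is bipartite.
Yes. Partition: {1, 2, 3}, {4, 5, 6, 7, 8, 9}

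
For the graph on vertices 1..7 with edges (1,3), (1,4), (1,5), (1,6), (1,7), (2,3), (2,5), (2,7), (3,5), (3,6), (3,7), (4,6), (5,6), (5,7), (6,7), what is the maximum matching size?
3 (matching: (1,6), (2,5), (3,7); upper bound floor(n/2) = floor(7/2) = 3)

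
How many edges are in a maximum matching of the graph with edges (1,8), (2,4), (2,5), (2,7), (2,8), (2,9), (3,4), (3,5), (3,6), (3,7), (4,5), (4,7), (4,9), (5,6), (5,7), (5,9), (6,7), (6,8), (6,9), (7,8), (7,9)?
4 (matching: (1,8), (2,5), (3,6), (7,9); upper bound floor(n/2) = floor(9/2) = 4)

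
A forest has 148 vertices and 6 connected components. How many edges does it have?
142 (Each of the 6 component trees on V_i vertices has V_i - 1 edges; summing gives V - C = 148 - 6 = 142)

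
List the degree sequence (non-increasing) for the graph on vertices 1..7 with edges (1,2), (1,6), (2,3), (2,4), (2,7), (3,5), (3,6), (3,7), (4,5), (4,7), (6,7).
[4, 4, 4, 3, 3, 2, 2] (degrees: deg(1)=2, deg(2)=4, deg(3)=4, deg(4)=3, deg(5)=2, deg(6)=3, deg(7)=4)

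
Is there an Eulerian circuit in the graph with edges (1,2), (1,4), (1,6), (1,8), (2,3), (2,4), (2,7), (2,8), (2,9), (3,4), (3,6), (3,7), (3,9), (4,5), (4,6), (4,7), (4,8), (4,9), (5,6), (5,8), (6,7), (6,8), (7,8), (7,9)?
No (2 vertices have odd degree: {3, 5}; Eulerian circuit requires 0)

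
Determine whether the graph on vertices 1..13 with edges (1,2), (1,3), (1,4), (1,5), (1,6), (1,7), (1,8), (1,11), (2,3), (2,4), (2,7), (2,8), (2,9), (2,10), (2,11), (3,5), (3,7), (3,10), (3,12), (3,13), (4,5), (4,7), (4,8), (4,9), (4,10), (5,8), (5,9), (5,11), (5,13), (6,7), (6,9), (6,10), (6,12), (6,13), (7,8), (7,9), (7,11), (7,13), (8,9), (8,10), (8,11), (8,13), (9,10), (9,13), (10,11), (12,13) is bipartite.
No (odd cycle of length 3: 6 -> 1 -> 7 -> 6)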